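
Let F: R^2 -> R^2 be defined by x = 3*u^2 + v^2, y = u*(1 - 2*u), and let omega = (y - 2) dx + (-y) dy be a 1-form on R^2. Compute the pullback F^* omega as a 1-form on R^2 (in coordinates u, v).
F^* omega = (u*(-20*u^2 + 12*u - 13)) du + (2*v*(-2*u^2 + u - 2)) dv

Using F^*(f dg) = (f ∘ F) d(g ∘ F), substitute each coordinate x_i by F_i(u, v) in f_i, and replace dx_i by d F_i = (∂F_i/∂u) du + (∂F_i/∂v) dv.
  For the x component: f_1(F) = -2*u^2 + u - 2; d F_1 = (6*u) du + (2*v) dv
  For the y component: f_2(F) = u*(2*u - 1); d F_2 = (1 - 4*u) du + (0) dv
Combining and collecting du, dv coefficients:
  coeff of du: u*(-20*u^2 + 12*u - 13)
  coeff of dv: 2*v*(-2*u^2 + u - 2)
F^* omega = (u*(-20*u^2 + 12*u - 13)) du + (2*v*(-2*u^2 + u - 2)) dv.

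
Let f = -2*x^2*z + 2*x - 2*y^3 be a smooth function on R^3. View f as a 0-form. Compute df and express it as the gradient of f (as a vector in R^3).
df = (-4*x*z + 2) dx + (-6*y^2) dy + (-2*x^2) dz; grad f = (-4*x*z + 2, -6*y^2, -2*x^2)

For a 0-form f, d f = (∂f/∂x) dx + (∂f/∂y) dy + (∂f/∂z) dz. The components of the vector representation are exactly the entries of grad f in Cartesian coordinates:
  ∂f/∂x = -4*x*z + 2
  ∂f/∂y = -6*y^2
  ∂f/∂z = -2*x^2.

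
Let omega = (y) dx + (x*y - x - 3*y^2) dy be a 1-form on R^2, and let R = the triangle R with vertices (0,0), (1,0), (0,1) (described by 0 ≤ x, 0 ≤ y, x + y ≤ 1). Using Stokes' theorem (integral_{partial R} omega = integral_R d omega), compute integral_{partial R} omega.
integral_(partial R) omega = -5/6

Stokes: integral_partial_R omega = integral_R d omega with d omega = (∂Q/∂x - ∂P/∂y) dx ∧ dy.
  ∂Q/∂x = y - 1
  ∂P/∂y = 1
  integrand = ∂Q/∂x - ∂P/∂y = y - 2.
Integrating over R: integral_0^1 integral_0^{1-x} (y - 2) dy dx = -5/6.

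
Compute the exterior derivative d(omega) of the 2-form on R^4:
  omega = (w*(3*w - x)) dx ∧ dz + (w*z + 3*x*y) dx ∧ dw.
d(omega) = (5*w - x) dx ∧ dz ∧ dw + (-3*x) dx ∧ dy ∧ dw

For a 2-form omega = sum_{i<j} g_{ij} dx_i ∧ dx_j, the exterior derivative is
  d(omega) = sum_{i<j} d(g_{ij}) ∧ dx_i ∧ dx_j = sum_{i<j, k} (∂g_{ij}/∂x_k) dx_k ∧ dx_i ∧ dx_j.
Expand each term, using dx_k ∧ dx_i ∧ dx_j = sgn(permutation) dx_{(a)} ∧ dx_{(b)} ∧ dx_{(c)} with (a < b < c) sorted:
  d(w*(3*w - x)) includes (∂/∂w)(w*(3*w - x)) dw = (6*w - x) dw, which multiplied by dx ∧ dz gives (6*w - x) dx ∧ dz ∧ dw
  d(w*z + 3*x*y) includes (∂/∂y)(w*z + 3*x*y) dy = (3*x) dy, which multiplied by dx ∧ dw gives (-3*x) dx ∧ dy ∧ dw
  d(w*z + 3*x*y) includes (∂/∂z)(w*z + 3*x*y) dz = (w) dz, which multiplied by dx ∧ dw gives (-w) dx ∧ dz ∧ dw
Collecting like 3-forms: d(omega) = (5*w - x) dx ∧ dz ∧ dw + (-3*x) dx ∧ dy ∧ dw.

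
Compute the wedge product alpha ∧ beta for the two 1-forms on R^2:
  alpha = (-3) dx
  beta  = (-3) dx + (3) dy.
alpha ∧ beta = (-9) dx ∧ dy

Distribute the wedge, using dx_i ∧ dx_j = -dx_j ∧ dx_i and dx_i ∧ dx_i = 0. For each pair (i, j) with i < j, the coefficient of dx_i ∧ dx_j in alpha ∧ beta is (alpha_i * beta_j - alpha_j * beta_i). Collecting: alpha ∧ beta = (-9) dx ∧ dy.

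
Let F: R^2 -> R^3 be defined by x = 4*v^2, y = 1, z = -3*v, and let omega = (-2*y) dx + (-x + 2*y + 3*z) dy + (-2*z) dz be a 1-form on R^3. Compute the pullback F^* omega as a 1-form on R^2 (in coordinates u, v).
F^* omega = (-34*v) dv

Using F^*(f dg) = (f ∘ F) d(g ∘ F), substitute each coordinate x_i by F_i(u, v) in f_i, and replace dx_i by d F_i = (∂F_i/∂u) du + (∂F_i/∂v) dv.
  For the x component: f_1(F) = -2; d F_1 = (0) du + (8*v) dv
  For the y component: f_2(F) = -4*v^2 - 9*v + 2; d F_2 = (0) du + (0) dv
  For the z component: f_3(F) = 6*v; d F_3 = (0) du + (-3) dv
Combining and collecting du, dv coefficients:
  coeff of du: 0
  coeff of dv: -34*v
F^* omega = (-34*v) dv.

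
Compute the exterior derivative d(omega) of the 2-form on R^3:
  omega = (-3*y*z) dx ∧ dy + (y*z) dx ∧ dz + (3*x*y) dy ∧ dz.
d(omega) = (-z) dx ∧ dy ∧ dz

For a 2-form omega = sum_{i<j} g_{ij} dx_i ∧ dx_j, the exterior derivative is
  d(omega) = sum_{i<j} d(g_{ij}) ∧ dx_i ∧ dx_j = sum_{i<j, k} (∂g_{ij}/∂x_k) dx_k ∧ dx_i ∧ dx_j.
Expand each term, using dx_k ∧ dx_i ∧ dx_j = sgn(permutation) dx_{(a)} ∧ dx_{(b)} ∧ dx_{(c)} with (a < b < c) sorted:
  d(-3*y*z) includes (∂/∂z)(-3*y*z) dz = (-3*y) dz, which multiplied by dx ∧ dy gives (-3*y) dx ∧ dy ∧ dz
  d(y*z) includes (∂/∂y)(y*z) dy = (z) dy, which multiplied by dx ∧ dz gives (-z) dx ∧ dy ∧ dz
  d(3*x*y) includes (∂/∂x)(3*x*y) dx = (3*y) dx, which multiplied by dy ∧ dz gives (3*y) dx ∧ dy ∧ dz
Collecting like 3-forms: d(omega) = (-z) dx ∧ dy ∧ dz.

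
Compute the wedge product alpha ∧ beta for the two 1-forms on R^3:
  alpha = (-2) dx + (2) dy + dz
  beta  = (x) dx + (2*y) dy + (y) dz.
alpha ∧ beta = (-2*x - 4*y) dx ∧ dy + (-x - 2*y) dx ∧ dz

Distribute the wedge, using dx_i ∧ dx_j = -dx_j ∧ dx_i and dx_i ∧ dx_i = 0. For each pair (i, j) with i < j, the coefficient of dx_i ∧ dx_j in alpha ∧ beta is (alpha_i * beta_j - alpha_j * beta_i). Collecting: alpha ∧ beta = (-2*x - 4*y) dx ∧ dy + (-x - 2*y) dx ∧ dz.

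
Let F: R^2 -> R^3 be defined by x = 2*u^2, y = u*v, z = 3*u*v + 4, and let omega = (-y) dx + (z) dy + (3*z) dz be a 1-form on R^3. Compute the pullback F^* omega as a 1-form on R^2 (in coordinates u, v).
F^* omega = (2*v*(-2*u^2 + 15*u*v + 20)) du + (10*u*(3*u*v + 4)) dv

Using F^*(f dg) = (f ∘ F) d(g ∘ F), substitute each coordinate x_i by F_i(u, v) in f_i, and replace dx_i by d F_i = (∂F_i/∂u) du + (∂F_i/∂v) dv.
  For the x component: f_1(F) = -u*v; d F_1 = (4*u) du + (0) dv
  For the y component: f_2(F) = 3*u*v + 4; d F_2 = (v) du + (u) dv
  For the z component: f_3(F) = 9*u*v + 12; d F_3 = (3*v) du + (3*u) dv
Combining and collecting du, dv coefficients:
  coeff of du: 2*v*(-2*u^2 + 15*u*v + 20)
  coeff of dv: 10*u*(3*u*v + 4)
F^* omega = (2*v*(-2*u^2 + 15*u*v + 20)) du + (10*u*(3*u*v + 4)) dv.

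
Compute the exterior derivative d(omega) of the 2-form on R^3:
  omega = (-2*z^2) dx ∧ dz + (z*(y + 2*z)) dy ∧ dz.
d(omega) = 0

For a 2-form omega = sum_{i<j} g_{ij} dx_i ∧ dx_j, the exterior derivative is
  d(omega) = sum_{i<j} d(g_{ij}) ∧ dx_i ∧ dx_j = sum_{i<j, k} (∂g_{ij}/∂x_k) dx_k ∧ dx_i ∧ dx_j.
Expand each term, using dx_k ∧ dx_i ∧ dx_j = sgn(permutation) dx_{(a)} ∧ dx_{(b)} ∧ dx_{(c)} with (a < b < c) sorted:

Collecting like 3-forms: d(omega) = 0.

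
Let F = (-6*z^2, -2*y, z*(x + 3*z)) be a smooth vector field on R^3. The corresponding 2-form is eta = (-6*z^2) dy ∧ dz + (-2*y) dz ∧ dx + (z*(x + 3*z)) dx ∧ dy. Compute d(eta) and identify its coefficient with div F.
d(eta) = (x + 6*z - 2) dx ∧ dy ∧ dz; div F = x + 6*z - 2

For a 2-form in R^3 of the form above, applying d gives a 3-form with coefficient ∂P/∂x + ∂Q/∂y + ∂R/∂z:
  ∂P/∂x = 0
  ∂Q/∂y = -2
  ∂R/∂z = x + 6*z
Sum = x + 6*z - 2, which is exactly div F.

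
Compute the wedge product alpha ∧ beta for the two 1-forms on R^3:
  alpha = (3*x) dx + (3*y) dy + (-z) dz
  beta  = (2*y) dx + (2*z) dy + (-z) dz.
alpha ∧ beta = (6*x*z - 6*y^2) dx ∧ dy + (z*(-3*x + 2*y)) dx ∧ dz + (z*(-3*y + 2*z)) dy ∧ dz

Distribute the wedge, using dx_i ∧ dx_j = -dx_j ∧ dx_i and dx_i ∧ dx_i = 0. For each pair (i, j) with i < j, the coefficient of dx_i ∧ dx_j in alpha ∧ beta is (alpha_i * beta_j - alpha_j * beta_i). Collecting: alpha ∧ beta = (6*x*z - 6*y^2) dx ∧ dy + (z*(-3*x + 2*y)) dx ∧ dz + (z*(-3*y + 2*z)) dy ∧ dz.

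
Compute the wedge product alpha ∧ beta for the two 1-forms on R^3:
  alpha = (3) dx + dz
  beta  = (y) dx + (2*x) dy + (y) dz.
alpha ∧ beta = (6*x) dx ∧ dy + (2*y) dx ∧ dz + (-2*x) dy ∧ dz

Distribute the wedge, using dx_i ∧ dx_j = -dx_j ∧ dx_i and dx_i ∧ dx_i = 0. For each pair (i, j) with i < j, the coefficient of dx_i ∧ dx_j in alpha ∧ beta is (alpha_i * beta_j - alpha_j * beta_i). Collecting: alpha ∧ beta = (6*x) dx ∧ dy + (2*y) dx ∧ dz + (-2*x) dy ∧ dz.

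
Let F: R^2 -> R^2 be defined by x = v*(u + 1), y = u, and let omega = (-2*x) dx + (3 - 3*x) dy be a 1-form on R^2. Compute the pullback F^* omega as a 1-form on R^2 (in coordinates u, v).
F^* omega = (-2*u*v^2 - 3*u*v - 2*v^2 - 3*v + 3) du + (2*v*(-u^2 - 2*u - 1)) dv

Using F^*(f dg) = (f ∘ F) d(g ∘ F), substitute each coordinate x_i by F_i(u, v) in f_i, and replace dx_i by d F_i = (∂F_i/∂u) du + (∂F_i/∂v) dv.
  For the x component: f_1(F) = 2*v*(-u - 1); d F_1 = (v) du + (u + 1) dv
  For the y component: f_2(F) = -3*u*v - 3*v + 3; d F_2 = (1) du + (0) dv
Combining and collecting du, dv coefficients:
  coeff of du: -2*u*v^2 - 3*u*v - 2*v^2 - 3*v + 3
  coeff of dv: 2*v*(-u^2 - 2*u - 1)
F^* omega = (-2*u*v^2 - 3*u*v - 2*v^2 - 3*v + 3) du + (2*v*(-u^2 - 2*u - 1)) dv.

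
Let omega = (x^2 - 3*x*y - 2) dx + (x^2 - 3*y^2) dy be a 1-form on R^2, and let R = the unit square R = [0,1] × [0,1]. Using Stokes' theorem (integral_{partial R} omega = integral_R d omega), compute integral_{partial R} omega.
integral_(partial R) omega = 5/2

Stokes: integral_partial_R omega = integral_R d omega with d omega = (∂Q/∂x - ∂P/∂y) dx ∧ dy.
  ∂Q/∂x = 2*x
  ∂P/∂y = -3*x
  integrand = ∂Q/∂x - ∂P/∂y = 5*x.
Integrating over R: integral_0^1 integral_0^1 (5*x) dx dy = 5/2.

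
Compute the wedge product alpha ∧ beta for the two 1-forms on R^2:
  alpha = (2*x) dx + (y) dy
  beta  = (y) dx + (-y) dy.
alpha ∧ beta = (-y*(2*x + y)) dx ∧ dy

Distribute the wedge, using dx_i ∧ dx_j = -dx_j ∧ dx_i and dx_i ∧ dx_i = 0. For each pair (i, j) with i < j, the coefficient of dx_i ∧ dx_j in alpha ∧ beta is (alpha_i * beta_j - alpha_j * beta_i). Collecting: alpha ∧ beta = (-y*(2*x + y)) dx ∧ dy.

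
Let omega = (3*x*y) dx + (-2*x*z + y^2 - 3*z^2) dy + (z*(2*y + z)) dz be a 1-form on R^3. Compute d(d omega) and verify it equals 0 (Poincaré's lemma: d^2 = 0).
d(d omega) = 0

Step 1: d omega = sum_{i<j} (∂f_j/∂x_i - ∂f_i/∂x_j) dx_i ∧ dx_j:
  coeff of dx ∧ dy: -3*x - 2*z
  coeff of dx ∧ dz: 0
  coeff of dy ∧ dz: 2*x + 8*z
Step 2: Apply d again to each 2-form coefficient. The only possible 3-form in R^3 is dx ∧ dy ∧ dz, with coefficient
  ∂(coeff of dy∧dz)/∂x - ∂(coeff of dx∧dz)/∂y + ∂(coeff of dx∧dy)/∂z
  = ∂/∂x (2*x + 8*z) - ∂/∂y (0) + ∂/∂z (-3*x - 2*z).
Each of these terms simplifies to sums of mixed partials that cancel in pairs. The result is 0 (by equality of mixed partials for smooth functions — Schwarz / Clairaut).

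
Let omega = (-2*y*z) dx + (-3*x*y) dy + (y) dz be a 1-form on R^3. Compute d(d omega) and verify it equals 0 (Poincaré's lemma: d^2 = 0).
d(d omega) = 0

Step 1: d omega = sum_{i<j} (∂f_j/∂x_i - ∂f_i/∂x_j) dx_i ∧ dx_j:
  coeff of dx ∧ dy: -3*y + 2*z
  coeff of dx ∧ dz: 2*y
  coeff of dy ∧ dz: 1
Step 2: Apply d again to each 2-form coefficient. The only possible 3-form in R^3 is dx ∧ dy ∧ dz, with coefficient
  ∂(coeff of dy∧dz)/∂x - ∂(coeff of dx∧dz)/∂y + ∂(coeff of dx∧dy)/∂z
  = ∂/∂x (1) - ∂/∂y (2*y) + ∂/∂z (-3*y + 2*z).
Each of these terms simplifies to sums of mixed partials that cancel in pairs. The result is 0 (by equality of mixed partials for smooth functions — Schwarz / Clairaut).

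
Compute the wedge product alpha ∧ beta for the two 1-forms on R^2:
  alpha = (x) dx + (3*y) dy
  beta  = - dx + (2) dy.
alpha ∧ beta = (2*x + 3*y) dx ∧ dy

Distribute the wedge, using dx_i ∧ dx_j = -dx_j ∧ dx_i and dx_i ∧ dx_i = 0. For each pair (i, j) with i < j, the coefficient of dx_i ∧ dx_j in alpha ∧ beta is (alpha_i * beta_j - alpha_j * beta_i). Collecting: alpha ∧ beta = (2*x + 3*y) dx ∧ dy.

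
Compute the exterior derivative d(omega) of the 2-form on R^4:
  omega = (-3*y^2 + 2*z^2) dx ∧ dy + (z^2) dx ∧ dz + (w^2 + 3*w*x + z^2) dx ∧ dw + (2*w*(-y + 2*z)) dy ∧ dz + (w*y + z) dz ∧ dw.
d(omega) = (4*z) dx ∧ dy ∧ dz + (-2*z) dx ∧ dz ∧ dw + (w - 2*y + 4*z) dy ∧ dz ∧ dw

For a 2-form omega = sum_{i<j} g_{ij} dx_i ∧ dx_j, the exterior derivative is
  d(omega) = sum_{i<j} d(g_{ij}) ∧ dx_i ∧ dx_j = sum_{i<j, k} (∂g_{ij}/∂x_k) dx_k ∧ dx_i ∧ dx_j.
Expand each term, using dx_k ∧ dx_i ∧ dx_j = sgn(permutation) dx_{(a)} ∧ dx_{(b)} ∧ dx_{(c)} with (a < b < c) sorted:
  d(-3*y^2 + 2*z^2) includes (∂/∂z)(-3*y^2 + 2*z^2) dz = (4*z) dz, which multiplied by dx ∧ dy gives (4*z) dx ∧ dy ∧ dz
  d(w^2 + 3*w*x + z^2) includes (∂/∂z)(w^2 + 3*w*x + z^2) dz = (2*z) dz, which multiplied by dx ∧ dw gives (-2*z) dx ∧ dz ∧ dw
  d(2*w*(-y + 2*z)) includes (∂/∂w)(2*w*(-y + 2*z)) dw = (-2*y + 4*z) dw, which multiplied by dy ∧ dz gives (-2*y + 4*z) dy ∧ dz ∧ dw
  d(w*y + z) includes (∂/∂y)(w*y + z) dy = (w) dy, which multiplied by dz ∧ dw gives (w) dy ∧ dz ∧ dw
Collecting like 3-forms: d(omega) = (4*z) dx ∧ dy ∧ dz + (-2*z) dx ∧ dz ∧ dw + (w - 2*y + 4*z) dy ∧ dz ∧ dw.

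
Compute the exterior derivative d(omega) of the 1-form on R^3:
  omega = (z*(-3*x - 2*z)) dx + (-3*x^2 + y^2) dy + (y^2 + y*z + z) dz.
d(omega) = (-6*x) dx ∧ dy + (3*x + 4*z) dx ∧ dz + (2*y + z) dy ∧ dz

For a 1-form omega = sum_i f_i dx_i, the exterior derivative is
  d(omega) = sum_{i < j} (∂f_j/∂x_i - ∂f_i/∂x_j) dx_i ∧ dx_j.
  coefficient of dx ∧ dy: ∂f_2/∂x - ∂f_1/∂y = ∂(-3*x^2 + y^2)/∂x - ∂(z*(-3*x - 2*z))/∂y = -6*x
  coefficient of dx ∧ dz: ∂f_3/∂x - ∂f_1/∂z = ∂(y^2 + y*z + z)/∂x - ∂(z*(-3*x - 2*z))/∂z = 3*x + 4*z
  coefficient of dy ∧ dz: ∂f_3/∂y - ∂f_2/∂z = ∂(y^2 + y*z + z)/∂y - ∂(-3*x^2 + y^2)/∂z = 2*y + z
Assembling: d(omega) = (-6*x) dx ∧ dy + (3*x + 4*z) dx ∧ dz + (2*y + z) dy ∧ dz.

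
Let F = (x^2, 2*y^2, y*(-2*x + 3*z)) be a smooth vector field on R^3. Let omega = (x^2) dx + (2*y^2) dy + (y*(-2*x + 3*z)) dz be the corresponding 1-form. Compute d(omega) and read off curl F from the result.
d(omega) = (-2*x + 3*z) dy ∧ dz + (2*y) dz ∧ dx + (0) dx ∧ dy; curl F = (-2*x + 3*z, 2*y, 0)

d omega = sum_{i<j} (∂f_j/∂x_i - ∂f_i/∂x_j) dx_i ∧ dx_j. Under the identification (dy ∧ dz, dz ∧ dx, dx ∧ dy) ↔ (e_x, e_y, e_z), the coefficients are exactly the components of curl F. Compute:
  ∂R/∂y - ∂Q/∂z = (-2*x + 3*z) - (0) = -2*x + 3*z
  ∂P/∂z - ∂R/∂x = (0) - (-2*y) = 2*y
  ∂Q/∂x - ∂P/∂y = (0) - (0) = 0.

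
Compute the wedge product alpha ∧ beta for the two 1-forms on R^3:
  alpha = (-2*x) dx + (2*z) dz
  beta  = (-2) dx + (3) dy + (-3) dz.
alpha ∧ beta = (-6*x) dx ∧ dy + (6*x + 4*z) dx ∧ dz + (-6*z) dy ∧ dz

Distribute the wedge, using dx_i ∧ dx_j = -dx_j ∧ dx_i and dx_i ∧ dx_i = 0. For each pair (i, j) with i < j, the coefficient of dx_i ∧ dx_j in alpha ∧ beta is (alpha_i * beta_j - alpha_j * beta_i). Collecting: alpha ∧ beta = (-6*x) dx ∧ dy + (6*x + 4*z) dx ∧ dz + (-6*z) dy ∧ dz.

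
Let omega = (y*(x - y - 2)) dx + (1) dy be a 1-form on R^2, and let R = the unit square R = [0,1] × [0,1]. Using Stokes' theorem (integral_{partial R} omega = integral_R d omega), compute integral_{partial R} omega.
integral_(partial R) omega = 5/2

Stokes: integral_partial_R omega = integral_R d omega with d omega = (∂Q/∂x - ∂P/∂y) dx ∧ dy.
  ∂Q/∂x = 0
  ∂P/∂y = x - 2*y - 2
  integrand = ∂Q/∂x - ∂P/∂y = -x + 2*y + 2.
Integrating over R: integral_0^1 integral_0^1 (-x + 2*y + 2) dx dy = 5/2.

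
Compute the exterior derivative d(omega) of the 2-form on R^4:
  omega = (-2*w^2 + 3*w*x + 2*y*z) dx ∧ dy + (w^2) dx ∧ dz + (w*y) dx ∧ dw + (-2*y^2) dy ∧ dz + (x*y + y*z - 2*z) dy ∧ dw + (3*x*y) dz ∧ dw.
d(omega) = (2*y) dx ∧ dy ∧ dz + (-5*w + 3*x + y) dx ∧ dy ∧ dw + (2*w + 3*y) dx ∧ dz ∧ dw + (3*x - y + 2) dy ∧ dz ∧ dw

For a 2-form omega = sum_{i<j} g_{ij} dx_i ∧ dx_j, the exterior derivative is
  d(omega) = sum_{i<j} d(g_{ij}) ∧ dx_i ∧ dx_j = sum_{i<j, k} (∂g_{ij}/∂x_k) dx_k ∧ dx_i ∧ dx_j.
Expand each term, using dx_k ∧ dx_i ∧ dx_j = sgn(permutation) dx_{(a)} ∧ dx_{(b)} ∧ dx_{(c)} with (a < b < c) sorted:
  d(-2*w^2 + 3*w*x + 2*y*z) includes (∂/∂z)(-2*w^2 + 3*w*x + 2*y*z) dz = (2*y) dz, which multiplied by dx ∧ dy gives (2*y) dx ∧ dy ∧ dz
  d(-2*w^2 + 3*w*x + 2*y*z) includes (∂/∂w)(-2*w^2 + 3*w*x + 2*y*z) dw = (-4*w + 3*x) dw, which multiplied by dx ∧ dy gives (-4*w + 3*x) dx ∧ dy ∧ dw
  d(w^2) includes (∂/∂w)(w^2) dw = (2*w) dw, which multiplied by dx ∧ dz gives (2*w) dx ∧ dz ∧ dw
  d(w*y) includes (∂/∂y)(w*y) dy = (w) dy, which multiplied by dx ∧ dw gives (-w) dx ∧ dy ∧ dw
  d(x*y + y*z - 2*z) includes (∂/∂x)(x*y + y*z - 2*z) dx = (y) dx, which multiplied by dy ∧ dw gives (y) dx ∧ dy ∧ dw
  d(x*y + y*z - 2*z) includes (∂/∂z)(x*y + y*z - 2*z) dz = (y - 2) dz, which multiplied by dy ∧ dw gives (2 - y) dy ∧ dz ∧ dw
  d(3*x*y) includes (∂/∂x)(3*x*y) dx = (3*y) dx, which multiplied by dz ∧ dw gives (3*y) dx ∧ dz ∧ dw
  d(3*x*y) includes (∂/∂y)(3*x*y) dy = (3*x) dy, which multiplied by dz ∧ dw gives (3*x) dy ∧ dz ∧ dw
Collecting like 3-forms: d(omega) = (2*y) dx ∧ dy ∧ dz + (-5*w + 3*x + y) dx ∧ dy ∧ dw + (2*w + 3*y) dx ∧ dz ∧ dw + (3*x - y + 2) dy ∧ dz ∧ dw.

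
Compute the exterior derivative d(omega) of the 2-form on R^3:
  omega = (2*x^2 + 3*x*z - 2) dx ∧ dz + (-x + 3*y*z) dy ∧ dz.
d(omega) = (-1) dx ∧ dy ∧ dz

For a 2-form omega = sum_{i<j} g_{ij} dx_i ∧ dx_j, the exterior derivative is
  d(omega) = sum_{i<j} d(g_{ij}) ∧ dx_i ∧ dx_j = sum_{i<j, k} (∂g_{ij}/∂x_k) dx_k ∧ dx_i ∧ dx_j.
Expand each term, using dx_k ∧ dx_i ∧ dx_j = sgn(permutation) dx_{(a)} ∧ dx_{(b)} ∧ dx_{(c)} with (a < b < c) sorted:
  d(-x + 3*y*z) includes (∂/∂x)(-x + 3*y*z) dx = (-1) dx, which multiplied by dy ∧ dz gives (-1) dx ∧ dy ∧ dz
Collecting like 3-forms: d(omega) = (-1) dx ∧ dy ∧ dz.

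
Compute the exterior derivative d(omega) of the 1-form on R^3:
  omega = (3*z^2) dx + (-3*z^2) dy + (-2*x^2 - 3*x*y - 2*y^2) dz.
d(omega) = (-4*x - 3*y - 6*z) dx ∧ dz + (-3*x - 4*y + 6*z) dy ∧ dz

For a 1-form omega = sum_i f_i dx_i, the exterior derivative is
  d(omega) = sum_{i < j} (∂f_j/∂x_i - ∂f_i/∂x_j) dx_i ∧ dx_j.
  coefficient of dx ∧ dz: ∂f_3/∂x - ∂f_1/∂z = ∂(-2*x^2 - 3*x*y - 2*y^2)/∂x - ∂(3*z^2)/∂z = -4*x - 3*y - 6*z
  coefficient of dy ∧ dz: ∂f_3/∂y - ∂f_2/∂z = ∂(-2*x^2 - 3*x*y - 2*y^2)/∂y - ∂(-3*z^2)/∂z = -3*x - 4*y + 6*z
Assembling: d(omega) = (-4*x - 3*y - 6*z) dx ∧ dz + (-3*x - 4*y + 6*z) dy ∧ dz.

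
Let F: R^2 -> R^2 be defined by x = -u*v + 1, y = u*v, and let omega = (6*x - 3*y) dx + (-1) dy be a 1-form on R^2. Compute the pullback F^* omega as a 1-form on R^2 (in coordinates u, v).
F^* omega = (v*(9*u*v - 7)) du + (u*(9*u*v - 7)) dv

Using F^*(f dg) = (f ∘ F) d(g ∘ F), substitute each coordinate x_i by F_i(u, v) in f_i, and replace dx_i by d F_i = (∂F_i/∂u) du + (∂F_i/∂v) dv.
  For the x component: f_1(F) = -9*u*v + 6; d F_1 = (-v) du + (-u) dv
  For the y component: f_2(F) = -1; d F_2 = (v) du + (u) dv
Combining and collecting du, dv coefficients:
  coeff of du: v*(9*u*v - 7)
  coeff of dv: u*(9*u*v - 7)
F^* omega = (v*(9*u*v - 7)) du + (u*(9*u*v - 7)) dv.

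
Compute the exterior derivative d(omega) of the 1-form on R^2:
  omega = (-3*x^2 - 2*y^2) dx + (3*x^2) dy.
d(omega) = (6*x + 4*y) dx ∧ dy

For a 1-form omega = sum_i f_i dx_i, the exterior derivative is
  d(omega) = sum_{i < j} (∂f_j/∂x_i - ∂f_i/∂x_j) dx_i ∧ dx_j.
  coefficient of dx ∧ dy: ∂f_2/∂x - ∂f_1/∂y = ∂(3*x^2)/∂x - ∂(-3*x^2 - 2*y^2)/∂y = 6*x + 4*y
Assembling: d(omega) = (6*x + 4*y) dx ∧ dy.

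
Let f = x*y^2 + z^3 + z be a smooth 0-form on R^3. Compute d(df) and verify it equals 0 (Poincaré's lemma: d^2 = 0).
d(df) = 0

Step 1: df = sum_i (∂f/∂x_i) dx_i = (y^2) dx + (2*x*y) dy + (3*z^2 + 1) dz.
Step 2: Apply d again. Using the 1-form formula, the coefficient of dx ∧ dy in d(df) is ∂^2 f/∂x ∂y - ∂^2 f/∂y ∂x = (2*y) - (2*y) = 0 (equality of mixed partials for smooth f).
Similarly for dx ∧ dz and dy ∧ dz — all coefficients vanish. So d(df) = 0.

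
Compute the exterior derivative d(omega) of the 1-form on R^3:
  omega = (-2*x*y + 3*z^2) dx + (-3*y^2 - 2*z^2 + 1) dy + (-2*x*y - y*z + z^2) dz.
d(omega) = (2*x) dx ∧ dy + (-2*y - 6*z) dx ∧ dz + (-2*x + 3*z) dy ∧ dz

For a 1-form omega = sum_i f_i dx_i, the exterior derivative is
  d(omega) = sum_{i < j} (∂f_j/∂x_i - ∂f_i/∂x_j) dx_i ∧ dx_j.
  coefficient of dx ∧ dy: ∂f_2/∂x - ∂f_1/∂y = ∂(-3*y^2 - 2*z^2 + 1)/∂x - ∂(-2*x*y + 3*z^2)/∂y = 2*x
  coefficient of dx ∧ dz: ∂f_3/∂x - ∂f_1/∂z = ∂(-2*x*y - y*z + z^2)/∂x - ∂(-2*x*y + 3*z^2)/∂z = -2*y - 6*z
  coefficient of dy ∧ dz: ∂f_3/∂y - ∂f_2/∂z = ∂(-2*x*y - y*z + z^2)/∂y - ∂(-3*y^2 - 2*z^2 + 1)/∂z = -2*x + 3*z
Assembling: d(omega) = (2*x) dx ∧ dy + (-2*y - 6*z) dx ∧ dz + (-2*x + 3*z) dy ∧ dz.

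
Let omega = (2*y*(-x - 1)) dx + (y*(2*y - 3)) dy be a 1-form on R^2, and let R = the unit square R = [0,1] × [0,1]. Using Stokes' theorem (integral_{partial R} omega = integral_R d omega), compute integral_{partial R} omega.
integral_(partial R) omega = 3

Stokes: integral_partial_R omega = integral_R d omega with d omega = (∂Q/∂x - ∂P/∂y) dx ∧ dy.
  ∂Q/∂x = 0
  ∂P/∂y = -2*x - 2
  integrand = ∂Q/∂x - ∂P/∂y = 2*x + 2.
Integrating over R: integral_0^1 integral_0^1 (2*x + 2) dx dy = 3.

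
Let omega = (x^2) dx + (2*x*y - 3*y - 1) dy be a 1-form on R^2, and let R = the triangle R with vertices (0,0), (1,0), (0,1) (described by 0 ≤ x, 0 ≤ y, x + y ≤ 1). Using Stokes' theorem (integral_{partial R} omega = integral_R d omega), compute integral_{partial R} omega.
integral_(partial R) omega = 1/3

Stokes: integral_partial_R omega = integral_R d omega with d omega = (∂Q/∂x - ∂P/∂y) dx ∧ dy.
  ∂Q/∂x = 2*y
  ∂P/∂y = 0
  integrand = ∂Q/∂x - ∂P/∂y = 2*y.
Integrating over R: integral_0^1 integral_0^{1-x} (2*y) dy dx = 1/3.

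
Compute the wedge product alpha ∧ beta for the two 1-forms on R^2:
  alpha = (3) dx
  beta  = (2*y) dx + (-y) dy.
alpha ∧ beta = (-3*y) dx ∧ dy

Distribute the wedge, using dx_i ∧ dx_j = -dx_j ∧ dx_i and dx_i ∧ dx_i = 0. For each pair (i, j) with i < j, the coefficient of dx_i ∧ dx_j in alpha ∧ beta is (alpha_i * beta_j - alpha_j * beta_i). Collecting: alpha ∧ beta = (-3*y) dx ∧ dy.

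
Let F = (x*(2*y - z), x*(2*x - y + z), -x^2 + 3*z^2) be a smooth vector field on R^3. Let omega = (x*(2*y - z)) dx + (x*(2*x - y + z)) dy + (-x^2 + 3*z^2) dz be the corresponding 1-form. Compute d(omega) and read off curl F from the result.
d(omega) = (-x) dy ∧ dz + (x) dz ∧ dx + (2*x - y + z) dx ∧ dy; curl F = (-x, x, 2*x - y + z)

d omega = sum_{i<j} (∂f_j/∂x_i - ∂f_i/∂x_j) dx_i ∧ dx_j. Under the identification (dy ∧ dz, dz ∧ dx, dx ∧ dy) ↔ (e_x, e_y, e_z), the coefficients are exactly the components of curl F. Compute:
  ∂R/∂y - ∂Q/∂z = (0) - (x) = -x
  ∂P/∂z - ∂R/∂x = (-x) - (-2*x) = x
  ∂Q/∂x - ∂P/∂y = (4*x - y + z) - (2*x) = 2*x - y + z.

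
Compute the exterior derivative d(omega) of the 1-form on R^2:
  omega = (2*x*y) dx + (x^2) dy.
d(omega) = 0

For a 1-form omega = sum_i f_i dx_i, the exterior derivative is
  d(omega) = sum_{i < j} (∂f_j/∂x_i - ∂f_i/∂x_j) dx_i ∧ dx_j.

Assembling: d(omega) = 0.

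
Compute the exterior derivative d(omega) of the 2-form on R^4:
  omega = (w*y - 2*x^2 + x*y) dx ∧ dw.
d(omega) = (-w - x) dx ∧ dy ∧ dw

For a 2-form omega = sum_{i<j} g_{ij} dx_i ∧ dx_j, the exterior derivative is
  d(omega) = sum_{i<j} d(g_{ij}) ∧ dx_i ∧ dx_j = sum_{i<j, k} (∂g_{ij}/∂x_k) dx_k ∧ dx_i ∧ dx_j.
Expand each term, using dx_k ∧ dx_i ∧ dx_j = sgn(permutation) dx_{(a)} ∧ dx_{(b)} ∧ dx_{(c)} with (a < b < c) sorted:
  d(w*y - 2*x^2 + x*y) includes (∂/∂y)(w*y - 2*x^2 + x*y) dy = (w + x) dy, which multiplied by dx ∧ dw gives (-w - x) dx ∧ dy ∧ dw
Collecting like 3-forms: d(omega) = (-w - x) dx ∧ dy ∧ dw.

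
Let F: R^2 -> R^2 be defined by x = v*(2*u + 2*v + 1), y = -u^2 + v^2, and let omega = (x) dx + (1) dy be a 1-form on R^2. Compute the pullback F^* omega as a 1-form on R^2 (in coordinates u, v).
F^* omega = (4*u*v^2 - 2*u + 4*v^3 + 2*v^2) du + (v*(4*u^2 + 12*u*v + 4*u + 8*v^2 + 6*v + 3)) dv

Using F^*(f dg) = (f ∘ F) d(g ∘ F), substitute each coordinate x_i by F_i(u, v) in f_i, and replace dx_i by d F_i = (∂F_i/∂u) du + (∂F_i/∂v) dv.
  For the x component: f_1(F) = v*(2*u + 2*v + 1); d F_1 = (2*v) du + (2*u + 4*v + 1) dv
  For the y component: f_2(F) = 1; d F_2 = (-2*u) du + (2*v) dv
Combining and collecting du, dv coefficients:
  coeff of du: 4*u*v^2 - 2*u + 4*v^3 + 2*v^2
  coeff of dv: v*(4*u^2 + 12*u*v + 4*u + 8*v^2 + 6*v + 3)
F^* omega = (4*u*v^2 - 2*u + 4*v^3 + 2*v^2) du + (v*(4*u^2 + 12*u*v + 4*u + 8*v^2 + 6*v + 3)) dv.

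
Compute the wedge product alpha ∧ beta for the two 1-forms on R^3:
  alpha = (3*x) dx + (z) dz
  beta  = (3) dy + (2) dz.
alpha ∧ beta = (9*x) dx ∧ dy + (6*x) dx ∧ dz + (-3*z) dy ∧ dz

Distribute the wedge, using dx_i ∧ dx_j = -dx_j ∧ dx_i and dx_i ∧ dx_i = 0. For each pair (i, j) with i < j, the coefficient of dx_i ∧ dx_j in alpha ∧ beta is (alpha_i * beta_j - alpha_j * beta_i). Collecting: alpha ∧ beta = (9*x) dx ∧ dy + (6*x) dx ∧ dz + (-3*z) dy ∧ dz.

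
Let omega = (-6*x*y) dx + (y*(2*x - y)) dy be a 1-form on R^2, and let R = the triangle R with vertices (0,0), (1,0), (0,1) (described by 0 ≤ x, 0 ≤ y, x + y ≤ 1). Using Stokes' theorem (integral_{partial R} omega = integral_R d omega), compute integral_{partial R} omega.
integral_(partial R) omega = 4/3

Stokes: integral_partial_R omega = integral_R d omega with d omega = (∂Q/∂x - ∂P/∂y) dx ∧ dy.
  ∂Q/∂x = 2*y
  ∂P/∂y = -6*x
  integrand = ∂Q/∂x - ∂P/∂y = 6*x + 2*y.
Integrating over R: integral_0^1 integral_0^{1-x} (6*x + 2*y) dy dx = 4/3.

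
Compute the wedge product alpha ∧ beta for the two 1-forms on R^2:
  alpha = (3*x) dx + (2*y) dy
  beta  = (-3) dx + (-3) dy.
alpha ∧ beta = (-9*x + 6*y) dx ∧ dy

Distribute the wedge, using dx_i ∧ dx_j = -dx_j ∧ dx_i and dx_i ∧ dx_i = 0. For each pair (i, j) with i < j, the coefficient of dx_i ∧ dx_j in alpha ∧ beta is (alpha_i * beta_j - alpha_j * beta_i). Collecting: alpha ∧ beta = (-9*x + 6*y) dx ∧ dy.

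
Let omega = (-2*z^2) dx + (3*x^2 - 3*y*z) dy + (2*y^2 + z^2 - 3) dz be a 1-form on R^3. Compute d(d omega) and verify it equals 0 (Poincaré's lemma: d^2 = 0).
d(d omega) = 0

Step 1: d omega = sum_{i<j} (∂f_j/∂x_i - ∂f_i/∂x_j) dx_i ∧ dx_j:
  coeff of dx ∧ dy: 6*x
  coeff of dx ∧ dz: 4*z
  coeff of dy ∧ dz: 7*y
Step 2: Apply d again to each 2-form coefficient. The only possible 3-form in R^3 is dx ∧ dy ∧ dz, with coefficient
  ∂(coeff of dy∧dz)/∂x - ∂(coeff of dx∧dz)/∂y + ∂(coeff of dx∧dy)/∂z
  = ∂/∂x (7*y) - ∂/∂y (4*z) + ∂/∂z (6*x).
Each of these terms simplifies to sums of mixed partials that cancel in pairs. The result is 0 (by equality of mixed partials for smooth functions — Schwarz / Clairaut).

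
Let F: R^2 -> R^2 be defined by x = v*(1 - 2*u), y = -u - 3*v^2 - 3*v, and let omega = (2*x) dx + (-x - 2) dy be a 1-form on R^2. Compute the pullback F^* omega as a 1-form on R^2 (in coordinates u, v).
F^* omega = (8*u*v^2 - 2*u*v - 4*v^2 + v + 2) du + (8*u^2*v - 12*u*v^2 - 14*u*v + 6*v^2 + 17*v + 6) dv

Using F^*(f dg) = (f ∘ F) d(g ∘ F), substitute each coordinate x_i by F_i(u, v) in f_i, and replace dx_i by d F_i = (∂F_i/∂u) du + (∂F_i/∂v) dv.
  For the x component: f_1(F) = 2*v*(1 - 2*u); d F_1 = (-2*v) du + (1 - 2*u) dv
  For the y component: f_2(F) = 2*u*v - v - 2; d F_2 = (-1) du + (-6*v - 3) dv
Combining and collecting du, dv coefficients:
  coeff of du: 8*u*v^2 - 2*u*v - 4*v^2 + v + 2
  coeff of dv: 8*u^2*v - 12*u*v^2 - 14*u*v + 6*v^2 + 17*v + 6
F^* omega = (8*u*v^2 - 2*u*v - 4*v^2 + v + 2) du + (8*u^2*v - 12*u*v^2 - 14*u*v + 6*v^2 + 17*v + 6) dv.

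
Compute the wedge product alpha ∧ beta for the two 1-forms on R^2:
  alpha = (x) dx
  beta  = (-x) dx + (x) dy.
alpha ∧ beta = (x^2) dx ∧ dy

Distribute the wedge, using dx_i ∧ dx_j = -dx_j ∧ dx_i and dx_i ∧ dx_i = 0. For each pair (i, j) with i < j, the coefficient of dx_i ∧ dx_j in alpha ∧ beta is (alpha_i * beta_j - alpha_j * beta_i). Collecting: alpha ∧ beta = (x^2) dx ∧ dy.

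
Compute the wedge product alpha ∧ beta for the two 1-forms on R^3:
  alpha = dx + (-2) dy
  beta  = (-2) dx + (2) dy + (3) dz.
alpha ∧ beta = (-2) dx ∧ dy + (3) dx ∧ dz + (-6) dy ∧ dz

Distribute the wedge, using dx_i ∧ dx_j = -dx_j ∧ dx_i and dx_i ∧ dx_i = 0. For each pair (i, j) with i < j, the coefficient of dx_i ∧ dx_j in alpha ∧ beta is (alpha_i * beta_j - alpha_j * beta_i). Collecting: alpha ∧ beta = (-2) dx ∧ dy + (3) dx ∧ dz + (-6) dy ∧ dz.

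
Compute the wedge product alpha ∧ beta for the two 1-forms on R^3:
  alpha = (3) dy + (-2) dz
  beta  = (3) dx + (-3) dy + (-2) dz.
alpha ∧ beta = (-9) dx ∧ dy + (-12) dy ∧ dz + (6) dx ∧ dz

Distribute the wedge, using dx_i ∧ dx_j = -dx_j ∧ dx_i and dx_i ∧ dx_i = 0. For each pair (i, j) with i < j, the coefficient of dx_i ∧ dx_j in alpha ∧ beta is (alpha_i * beta_j - alpha_j * beta_i). Collecting: alpha ∧ beta = (-9) dx ∧ dy + (-12) dy ∧ dz + (6) dx ∧ dz.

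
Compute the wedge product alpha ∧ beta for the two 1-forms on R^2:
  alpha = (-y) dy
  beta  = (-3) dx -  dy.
alpha ∧ beta = (-3*y) dx ∧ dy

Distribute the wedge, using dx_i ∧ dx_j = -dx_j ∧ dx_i and dx_i ∧ dx_i = 0. For each pair (i, j) with i < j, the coefficient of dx_i ∧ dx_j in alpha ∧ beta is (alpha_i * beta_j - alpha_j * beta_i). Collecting: alpha ∧ beta = (-3*y) dx ∧ dy.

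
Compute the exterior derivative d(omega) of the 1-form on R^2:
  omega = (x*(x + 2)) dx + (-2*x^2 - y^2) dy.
d(omega) = (-4*x) dx ∧ dy

For a 1-form omega = sum_i f_i dx_i, the exterior derivative is
  d(omega) = sum_{i < j} (∂f_j/∂x_i - ∂f_i/∂x_j) dx_i ∧ dx_j.
  coefficient of dx ∧ dy: ∂f_2/∂x - ∂f_1/∂y = ∂(-2*x^2 - y^2)/∂x - ∂(x*(x + 2))/∂y = -4*x
Assembling: d(omega) = (-4*x) dx ∧ dy.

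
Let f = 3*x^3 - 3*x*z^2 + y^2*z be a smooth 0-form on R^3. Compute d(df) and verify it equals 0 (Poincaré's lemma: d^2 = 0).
d(df) = 0

Step 1: df = sum_i (∂f/∂x_i) dx_i = (9*x^2 - 3*z^2) dx + (2*y*z) dy + (-6*x*z + y^2) dz.
Step 2: Apply d again. Using the 1-form formula, the coefficient of dx ∧ dy in d(df) is ∂^2 f/∂x ∂y - ∂^2 f/∂y ∂x = (0) - (0) = 0 (equality of mixed partials for smooth f).
Similarly for dx ∧ dz and dy ∧ dz — all coefficients vanish. So d(df) = 0.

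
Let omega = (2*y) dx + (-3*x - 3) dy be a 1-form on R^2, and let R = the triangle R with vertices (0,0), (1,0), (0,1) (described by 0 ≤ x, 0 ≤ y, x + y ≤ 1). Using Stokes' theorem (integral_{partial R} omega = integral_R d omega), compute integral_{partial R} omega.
integral_(partial R) omega = -5/2

Stokes: integral_partial_R omega = integral_R d omega with d omega = (∂Q/∂x - ∂P/∂y) dx ∧ dy.
  ∂Q/∂x = -3
  ∂P/∂y = 2
  integrand = ∂Q/∂x - ∂P/∂y = -5.
Integrating over R: integral_0^1 integral_0^{1-x} (-5) dy dx = -5/2.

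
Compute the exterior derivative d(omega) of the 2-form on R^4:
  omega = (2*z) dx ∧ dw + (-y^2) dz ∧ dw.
d(omega) = (-2) dx ∧ dz ∧ dw + (-2*y) dy ∧ dz ∧ dw

For a 2-form omega = sum_{i<j} g_{ij} dx_i ∧ dx_j, the exterior derivative is
  d(omega) = sum_{i<j} d(g_{ij}) ∧ dx_i ∧ dx_j = sum_{i<j, k} (∂g_{ij}/∂x_k) dx_k ∧ dx_i ∧ dx_j.
Expand each term, using dx_k ∧ dx_i ∧ dx_j = sgn(permutation) dx_{(a)} ∧ dx_{(b)} ∧ dx_{(c)} with (a < b < c) sorted:
  d(2*z) includes (∂/∂z)(2*z) dz = (2) dz, which multiplied by dx ∧ dw gives (-2) dx ∧ dz ∧ dw
  d(-y^2) includes (∂/∂y)(-y^2) dy = (-2*y) dy, which multiplied by dz ∧ dw gives (-2*y) dy ∧ dz ∧ dw
Collecting like 3-forms: d(omega) = (-2) dx ∧ dz ∧ dw + (-2*y) dy ∧ dz ∧ dw.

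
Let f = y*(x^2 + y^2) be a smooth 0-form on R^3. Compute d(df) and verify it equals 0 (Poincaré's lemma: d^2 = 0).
d(df) = 0

Step 1: df = sum_i (∂f/∂x_i) dx_i = (2*x*y) dx + (x^2 + 3*y^2) dy + (0) dz.
Step 2: Apply d again. Using the 1-form formula, the coefficient of dx ∧ dy in d(df) is ∂^2 f/∂x ∂y - ∂^2 f/∂y ∂x = (2*x) - (2*x) = 0 (equality of mixed partials for smooth f).
Similarly for dx ∧ dz and dy ∧ dz — all coefficients vanish. So d(df) = 0.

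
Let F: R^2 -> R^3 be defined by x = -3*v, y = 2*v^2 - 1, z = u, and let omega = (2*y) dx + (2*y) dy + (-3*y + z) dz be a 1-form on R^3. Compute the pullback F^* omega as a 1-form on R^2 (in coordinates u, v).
F^* omega = (u - 6*v^2 + 3) du + (16*v^3 - 12*v^2 - 8*v + 6) dv

Using F^*(f dg) = (f ∘ F) d(g ∘ F), substitute each coordinate x_i by F_i(u, v) in f_i, and replace dx_i by d F_i = (∂F_i/∂u) du + (∂F_i/∂v) dv.
  For the x component: f_1(F) = 4*v^2 - 2; d F_1 = (0) du + (-3) dv
  For the y component: f_2(F) = 4*v^2 - 2; d F_2 = (0) du + (4*v) dv
  For the z component: f_3(F) = u - 6*v^2 + 3; d F_3 = (1) du + (0) dv
Combining and collecting du, dv coefficients:
  coeff of du: u - 6*v^2 + 3
  coeff of dv: 16*v^3 - 12*v^2 - 8*v + 6
F^* omega = (u - 6*v^2 + 3) du + (16*v^3 - 12*v^2 - 8*v + 6) dv.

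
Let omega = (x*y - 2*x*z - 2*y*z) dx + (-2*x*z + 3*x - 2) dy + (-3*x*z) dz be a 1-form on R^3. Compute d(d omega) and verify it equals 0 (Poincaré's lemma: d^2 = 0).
d(d omega) = 0

Step 1: d omega = sum_{i<j} (∂f_j/∂x_i - ∂f_i/∂x_j) dx_i ∧ dx_j:
  coeff of dx ∧ dy: 3 - x
  coeff of dx ∧ dz: 2*x + 2*y - 3*z
  coeff of dy ∧ dz: 2*x
Step 2: Apply d again to each 2-form coefficient. The only possible 3-form in R^3 is dx ∧ dy ∧ dz, with coefficient
  ∂(coeff of dy∧dz)/∂x - ∂(coeff of dx∧dz)/∂y + ∂(coeff of dx∧dy)/∂z
  = ∂/∂x (2*x) - ∂/∂y (2*x + 2*y - 3*z) + ∂/∂z (3 - x).
Each of these terms simplifies to sums of mixed partials that cancel in pairs. The result is 0 (by equality of mixed partials for smooth functions — Schwarz / Clairaut).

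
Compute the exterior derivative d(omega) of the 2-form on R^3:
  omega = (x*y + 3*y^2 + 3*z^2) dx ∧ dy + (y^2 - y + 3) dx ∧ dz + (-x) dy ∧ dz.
d(omega) = (-2*y + 6*z) dx ∧ dy ∧ dz

For a 2-form omega = sum_{i<j} g_{ij} dx_i ∧ dx_j, the exterior derivative is
  d(omega) = sum_{i<j} d(g_{ij}) ∧ dx_i ∧ dx_j = sum_{i<j, k} (∂g_{ij}/∂x_k) dx_k ∧ dx_i ∧ dx_j.
Expand each term, using dx_k ∧ dx_i ∧ dx_j = sgn(permutation) dx_{(a)} ∧ dx_{(b)} ∧ dx_{(c)} with (a < b < c) sorted:
  d(x*y + 3*y^2 + 3*z^2) includes (∂/∂z)(x*y + 3*y^2 + 3*z^2) dz = (6*z) dz, which multiplied by dx ∧ dy gives (6*z) dx ∧ dy ∧ dz
  d(y^2 - y + 3) includes (∂/∂y)(y^2 - y + 3) dy = (2*y - 1) dy, which multiplied by dx ∧ dz gives (1 - 2*y) dx ∧ dy ∧ dz
  d(-x) includes (∂/∂x)(-x) dx = (-1) dx, which multiplied by dy ∧ dz gives (-1) dx ∧ dy ∧ dz
Collecting like 3-forms: d(omega) = (-2*y + 6*z) dx ∧ dy ∧ dz.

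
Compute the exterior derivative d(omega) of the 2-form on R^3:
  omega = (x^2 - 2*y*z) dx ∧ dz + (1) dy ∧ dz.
d(omega) = (2*z) dx ∧ dy ∧ dz

For a 2-form omega = sum_{i<j} g_{ij} dx_i ∧ dx_j, the exterior derivative is
  d(omega) = sum_{i<j} d(g_{ij}) ∧ dx_i ∧ dx_j = sum_{i<j, k} (∂g_{ij}/∂x_k) dx_k ∧ dx_i ∧ dx_j.
Expand each term, using dx_k ∧ dx_i ∧ dx_j = sgn(permutation) dx_{(a)} ∧ dx_{(b)} ∧ dx_{(c)} with (a < b < c) sorted:
  d(x^2 - 2*y*z) includes (∂/∂y)(x^2 - 2*y*z) dy = (-2*z) dy, which multiplied by dx ∧ dz gives (2*z) dx ∧ dy ∧ dz
Collecting like 3-forms: d(omega) = (2*z) dx ∧ dy ∧ dz.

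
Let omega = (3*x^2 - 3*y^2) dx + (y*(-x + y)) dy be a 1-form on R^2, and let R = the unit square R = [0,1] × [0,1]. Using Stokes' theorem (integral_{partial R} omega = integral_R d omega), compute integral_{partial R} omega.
integral_(partial R) omega = 5/2

Stokes: integral_partial_R omega = integral_R d omega with d omega = (∂Q/∂x - ∂P/∂y) dx ∧ dy.
  ∂Q/∂x = -y
  ∂P/∂y = -6*y
  integrand = ∂Q/∂x - ∂P/∂y = 5*y.
Integrating over R: integral_0^1 integral_0^1 (5*y) dx dy = 5/2.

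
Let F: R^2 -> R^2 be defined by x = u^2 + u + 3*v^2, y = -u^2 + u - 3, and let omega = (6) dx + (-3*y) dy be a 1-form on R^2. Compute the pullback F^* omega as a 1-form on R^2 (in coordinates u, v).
F^* omega = (-6*u^3 + 9*u^2 - 9*u + 15) du + (36*v) dv

Using F^*(f dg) = (f ∘ F) d(g ∘ F), substitute each coordinate x_i by F_i(u, v) in f_i, and replace dx_i by d F_i = (∂F_i/∂u) du + (∂F_i/∂v) dv.
  For the x component: f_1(F) = 6; d F_1 = (2*u + 1) du + (6*v) dv
  For the y component: f_2(F) = 3*u^2 - 3*u + 9; d F_2 = (1 - 2*u) du + (0) dv
Combining and collecting du, dv coefficients:
  coeff of du: -6*u^3 + 9*u^2 - 9*u + 15
  coeff of dv: 36*v
F^* omega = (-6*u^3 + 9*u^2 - 9*u + 15) du + (36*v) dv.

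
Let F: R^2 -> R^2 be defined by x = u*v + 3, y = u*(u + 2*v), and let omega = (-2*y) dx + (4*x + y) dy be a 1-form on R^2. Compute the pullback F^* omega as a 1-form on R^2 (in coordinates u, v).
F^* omega = (2*u^3 + 12*u^2*v + 8*u*v^2 + 24*u + 24*v) du + (8*u*(u*v + 3)) dv

Using F^*(f dg) = (f ∘ F) d(g ∘ F), substitute each coordinate x_i by F_i(u, v) in f_i, and replace dx_i by d F_i = (∂F_i/∂u) du + (∂F_i/∂v) dv.
  For the x component: f_1(F) = 2*u*(-u - 2*v); d F_1 = (v) du + (u) dv
  For the y component: f_2(F) = u^2 + 6*u*v + 12; d F_2 = (2*u + 2*v) du + (2*u) dv
Combining and collecting du, dv coefficients:
  coeff of du: 2*u^3 + 12*u^2*v + 8*u*v^2 + 24*u + 24*v
  coeff of dv: 8*u*(u*v + 3)
F^* omega = (2*u^3 + 12*u^2*v + 8*u*v^2 + 24*u + 24*v) du + (8*u*(u*v + 3)) dv.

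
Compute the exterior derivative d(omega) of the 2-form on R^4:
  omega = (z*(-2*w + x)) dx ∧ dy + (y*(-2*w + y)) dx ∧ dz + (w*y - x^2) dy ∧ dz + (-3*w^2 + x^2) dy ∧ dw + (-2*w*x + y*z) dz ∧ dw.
d(omega) = (-x - 2*y) dx ∧ dy ∧ dz + (2*x - 2*z) dx ∧ dy ∧ dw + (-2*w - 2*y) dx ∧ dz ∧ dw + (y + z) dy ∧ dz ∧ dw

For a 2-form omega = sum_{i<j} g_{ij} dx_i ∧ dx_j, the exterior derivative is
  d(omega) = sum_{i<j} d(g_{ij}) ∧ dx_i ∧ dx_j = sum_{i<j, k} (∂g_{ij}/∂x_k) dx_k ∧ dx_i ∧ dx_j.
Expand each term, using dx_k ∧ dx_i ∧ dx_j = sgn(permutation) dx_{(a)} ∧ dx_{(b)} ∧ dx_{(c)} with (a < b < c) sorted:
  d(z*(-2*w + x)) includes (∂/∂z)(z*(-2*w + x)) dz = (-2*w + x) dz, which multiplied by dx ∧ dy gives (-2*w + x) dx ∧ dy ∧ dz
  d(z*(-2*w + x)) includes (∂/∂w)(z*(-2*w + x)) dw = (-2*z) dw, which multiplied by dx ∧ dy gives (-2*z) dx ∧ dy ∧ dw
  d(y*(-2*w + y)) includes (∂/∂y)(y*(-2*w + y)) dy = (-2*w + 2*y) dy, which multiplied by dx ∧ dz gives (2*w - 2*y) dx ∧ dy ∧ dz
  d(y*(-2*w + y)) includes (∂/∂w)(y*(-2*w + y)) dw = (-2*y) dw, which multiplied by dx ∧ dz gives (-2*y) dx ∧ dz ∧ dw
  d(w*y - x^2) includes (∂/∂x)(w*y - x^2) dx = (-2*x) dx, which multiplied by dy ∧ dz gives (-2*x) dx ∧ dy ∧ dz
  d(w*y - x^2) includes (∂/∂w)(w*y - x^2) dw = (y) dw, which multiplied by dy ∧ dz gives (y) dy ∧ dz ∧ dw
  d(-3*w^2 + x^2) includes (∂/∂x)(-3*w^2 + x^2) dx = (2*x) dx, which multiplied by dy ∧ dw gives (2*x) dx ∧ dy ∧ dw
  d(-2*w*x + y*z) includes (∂/∂x)(-2*w*x + y*z) dx = (-2*w) dx, which multiplied by dz ∧ dw gives (-2*w) dx ∧ dz ∧ dw
  d(-2*w*x + y*z) includes (∂/∂y)(-2*w*x + y*z) dy = (z) dy, which multiplied by dz ∧ dw gives (z) dy ∧ dz ∧ dw
Collecting like 3-forms: d(omega) = (-x - 2*y) dx ∧ dy ∧ dz + (2*x - 2*z) dx ∧ dy ∧ dw + (-2*w - 2*y) dx ∧ dz ∧ dw + (y + z) dy ∧ dz ∧ dw.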